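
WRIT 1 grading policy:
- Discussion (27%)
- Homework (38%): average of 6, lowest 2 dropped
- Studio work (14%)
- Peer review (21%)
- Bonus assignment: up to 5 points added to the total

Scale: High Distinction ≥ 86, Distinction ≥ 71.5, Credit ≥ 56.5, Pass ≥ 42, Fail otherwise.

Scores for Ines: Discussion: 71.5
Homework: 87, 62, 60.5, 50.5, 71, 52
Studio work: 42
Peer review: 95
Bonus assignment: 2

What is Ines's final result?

Distinction

Homework: drop 50.5, 52 → average of remaining 4 = 280.5/4 = 70.125
Weighted total:
  Discussion 71.5 × 0.27 = 19.305
  Homework 70.125 × 0.38 = 26.6475
  Studio work 42 × 0.14 = 5.88
  Peer review 95 × 0.21 = 19.95
Sum = 71.7825
Bonus assignment: 71.7825 + 2 = 73.7825
73.7825 is ≥ 71.5 and < 86 → Distinction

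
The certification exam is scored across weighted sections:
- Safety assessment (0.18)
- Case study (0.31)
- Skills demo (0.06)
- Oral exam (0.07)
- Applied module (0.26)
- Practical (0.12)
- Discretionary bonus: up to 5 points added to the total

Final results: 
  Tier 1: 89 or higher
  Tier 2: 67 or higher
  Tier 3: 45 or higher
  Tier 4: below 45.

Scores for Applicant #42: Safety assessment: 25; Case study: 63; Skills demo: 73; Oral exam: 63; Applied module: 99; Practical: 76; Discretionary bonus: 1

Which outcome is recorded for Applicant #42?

Weighted total:
  Safety assessment 25 × 0.18 = 4.5
  Case study 63 × 0.31 = 19.53
  Skills demo 73 × 0.06 = 4.38
  Oral exam 63 × 0.07 = 4.41
  Applied module 99 × 0.26 = 25.74
  Practical 76 × 0.12 = 9.12
Sum = 67.68
Discretionary bonus: 67.68 + 1 = 68.68
68.68 is ≥ 67 and < 89 → Tier 2

Tier 2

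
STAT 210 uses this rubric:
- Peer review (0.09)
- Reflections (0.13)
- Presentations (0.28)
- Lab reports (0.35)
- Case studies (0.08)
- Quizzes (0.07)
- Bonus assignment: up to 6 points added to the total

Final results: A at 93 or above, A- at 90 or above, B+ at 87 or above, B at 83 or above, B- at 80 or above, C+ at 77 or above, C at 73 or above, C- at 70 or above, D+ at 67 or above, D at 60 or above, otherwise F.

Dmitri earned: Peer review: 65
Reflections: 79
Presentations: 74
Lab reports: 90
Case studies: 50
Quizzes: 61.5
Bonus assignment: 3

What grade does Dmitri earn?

Weighted total:
  Peer review 65 × 0.09 = 5.85
  Reflections 79 × 0.13 = 10.27
  Presentations 74 × 0.28 = 20.72
  Lab reports 90 × 0.35 = 31.5
  Case studies 50 × 0.08 = 4
  Quizzes 61.5 × 0.07 = 4.305
Sum = 76.645
Bonus assignment: 76.645 + 3 = 79.645
79.645 is ≥ 77 and < 80 → C+

C+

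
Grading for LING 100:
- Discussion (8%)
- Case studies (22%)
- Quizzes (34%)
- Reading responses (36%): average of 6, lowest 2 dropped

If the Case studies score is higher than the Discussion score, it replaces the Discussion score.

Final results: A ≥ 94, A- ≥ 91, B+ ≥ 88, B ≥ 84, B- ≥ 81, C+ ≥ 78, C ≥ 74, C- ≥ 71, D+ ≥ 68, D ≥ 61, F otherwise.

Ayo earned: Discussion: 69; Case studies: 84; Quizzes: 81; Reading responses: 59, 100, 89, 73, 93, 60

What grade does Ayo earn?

B

Reading responses: drop 59, 60 → average of remaining 4 = 355/4 = 88.75
Case studies (84) > Discussion (69), so Discussion counts as 84.
Weighted total:
  Discussion 84 × 0.08 = 6.72
  Case studies 84 × 0.22 = 18.48
  Quizzes 81 × 0.34 = 27.54
  Reading responses 88.75 × 0.36 = 31.95
Sum = 84.69
84.69 is ≥ 84 and < 88 → B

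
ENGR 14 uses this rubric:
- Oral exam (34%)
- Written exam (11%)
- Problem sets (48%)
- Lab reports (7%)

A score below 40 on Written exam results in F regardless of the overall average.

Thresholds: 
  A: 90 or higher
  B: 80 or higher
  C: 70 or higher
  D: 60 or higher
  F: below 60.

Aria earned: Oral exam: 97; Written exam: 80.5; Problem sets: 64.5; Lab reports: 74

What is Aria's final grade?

C

Written exam score 80.5 ≥ 40: minimum met.
Weighted total:
  Oral exam 97 × 0.34 = 32.98
  Written exam 80.5 × 0.11 = 8.855
  Problem sets 64.5 × 0.48 = 30.96
  Lab reports 74 × 0.07 = 5.18
Sum = 77.975
77.975 is ≥ 70 and < 80 → C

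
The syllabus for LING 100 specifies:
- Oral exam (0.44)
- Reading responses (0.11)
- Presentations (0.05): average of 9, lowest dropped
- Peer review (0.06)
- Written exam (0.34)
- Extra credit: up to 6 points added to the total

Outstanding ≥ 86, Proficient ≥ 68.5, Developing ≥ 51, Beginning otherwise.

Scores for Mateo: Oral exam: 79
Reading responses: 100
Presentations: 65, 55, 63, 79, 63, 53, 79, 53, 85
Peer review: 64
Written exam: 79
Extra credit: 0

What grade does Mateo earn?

Presentations: drop 53 → average of remaining 8 = 542/8 = 67.75
Weighted total:
  Oral exam 79 × 0.44 = 34.76
  Reading responses 100 × 0.11 = 11
  Presentations 67.75 × 0.05 = 3.3875
  Peer review 64 × 0.06 = 3.84
  Written exam 79 × 0.34 = 26.86
Sum = 79.8475
Extra credit: 79.8475 + 0 = 79.8475
79.8475 is ≥ 68.5 and < 86 → Proficient

Proficient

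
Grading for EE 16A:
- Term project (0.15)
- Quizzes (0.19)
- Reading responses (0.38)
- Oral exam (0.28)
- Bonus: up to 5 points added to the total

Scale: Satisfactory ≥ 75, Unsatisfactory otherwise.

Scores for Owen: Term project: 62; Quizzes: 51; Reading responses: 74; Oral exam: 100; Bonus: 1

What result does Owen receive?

Weighted total:
  Term project 62 × 0.15 = 9.3
  Quizzes 51 × 0.19 = 9.69
  Reading responses 74 × 0.38 = 28.12
  Oral exam 100 × 0.28 = 28
Sum = 75.11
Bonus: 75.11 + 1 = 76.11
76.11 ≥ 75 → Satisfactory

Satisfactory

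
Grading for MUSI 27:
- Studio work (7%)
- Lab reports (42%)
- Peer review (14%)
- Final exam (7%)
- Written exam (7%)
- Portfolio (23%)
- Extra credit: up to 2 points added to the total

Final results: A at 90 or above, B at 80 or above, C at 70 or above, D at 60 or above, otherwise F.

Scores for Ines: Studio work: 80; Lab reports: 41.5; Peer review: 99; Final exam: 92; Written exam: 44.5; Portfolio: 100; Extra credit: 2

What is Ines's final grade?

Weighted total:
  Studio work 80 × 0.07 = 5.6
  Lab reports 41.5 × 0.42 = 17.43
  Peer review 99 × 0.14 = 13.86
  Final exam 92 × 0.07 = 6.44
  Written exam 44.5 × 0.07 = 3.115
  Portfolio 100 × 0.23 = 23
Sum = 69.445
Extra credit: 69.445 + 2 = 71.445
71.445 is ≥ 70 and < 80 → C

C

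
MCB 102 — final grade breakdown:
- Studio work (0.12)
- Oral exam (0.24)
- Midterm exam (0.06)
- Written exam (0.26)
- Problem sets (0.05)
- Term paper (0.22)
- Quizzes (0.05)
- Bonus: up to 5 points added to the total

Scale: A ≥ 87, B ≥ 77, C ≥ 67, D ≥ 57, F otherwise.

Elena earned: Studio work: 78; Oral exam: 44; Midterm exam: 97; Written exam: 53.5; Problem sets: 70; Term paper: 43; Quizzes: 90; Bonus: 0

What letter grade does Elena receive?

D

Weighted total:
  Studio work 78 × 0.12 = 9.36
  Oral exam 44 × 0.24 = 10.56
  Midterm exam 97 × 0.06 = 5.82
  Written exam 53.5 × 0.26 = 13.91
  Problem sets 70 × 0.05 = 3.5
  Term paper 43 × 0.22 = 9.46
  Quizzes 90 × 0.05 = 4.5
Sum = 57.11
Bonus: 57.11 + 0 = 57.11
57.11 is ≥ 57 and < 67 → D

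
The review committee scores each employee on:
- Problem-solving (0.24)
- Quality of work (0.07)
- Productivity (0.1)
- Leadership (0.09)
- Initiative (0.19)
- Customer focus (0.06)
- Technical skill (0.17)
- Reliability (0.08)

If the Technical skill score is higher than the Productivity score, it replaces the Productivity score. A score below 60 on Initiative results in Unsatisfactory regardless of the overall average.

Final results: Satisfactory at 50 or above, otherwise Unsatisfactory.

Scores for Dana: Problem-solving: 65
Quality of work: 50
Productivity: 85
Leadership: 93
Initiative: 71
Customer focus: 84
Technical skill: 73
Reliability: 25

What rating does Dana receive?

Technical skill (73) ≤ Productivity (85), so Productivity stays at 85.
Initiative score 71 ≥ 60: minimum met.
Weighted total:
  Problem-solving 65 × 0.24 = 15.6
  Quality of work 50 × 0.07 = 3.5
  Productivity 85 × 0.1 = 8.5
  Leadership 93 × 0.09 = 8.37
  Initiative 71 × 0.19 = 13.49
  Customer focus 84 × 0.06 = 5.04
  Technical skill 73 × 0.17 = 12.41
  Reliability 25 × 0.08 = 2
Sum = 68.91
68.91 ≥ 50 → Satisfactory

Satisfactory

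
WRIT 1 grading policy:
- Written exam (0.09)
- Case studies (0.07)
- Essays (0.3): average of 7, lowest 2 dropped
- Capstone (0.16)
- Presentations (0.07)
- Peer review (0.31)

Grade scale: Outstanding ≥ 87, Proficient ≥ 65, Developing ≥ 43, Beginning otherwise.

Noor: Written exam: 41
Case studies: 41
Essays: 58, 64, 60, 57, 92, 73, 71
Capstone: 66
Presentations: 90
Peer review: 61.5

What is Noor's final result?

Essays: drop 57, 58 → average of remaining 5 = 360/5 = 72
Weighted total:
  Written exam 41 × 0.09 = 3.69
  Case studies 41 × 0.07 = 2.87
  Essays 72 × 0.3 = 21.6
  Capstone 66 × 0.16 = 10.56
  Presentations 90 × 0.07 = 6.3
  Peer review 61.5 × 0.31 = 19.065
Sum = 64.085
64.085 is ≥ 43 and < 65 → Developing

Developing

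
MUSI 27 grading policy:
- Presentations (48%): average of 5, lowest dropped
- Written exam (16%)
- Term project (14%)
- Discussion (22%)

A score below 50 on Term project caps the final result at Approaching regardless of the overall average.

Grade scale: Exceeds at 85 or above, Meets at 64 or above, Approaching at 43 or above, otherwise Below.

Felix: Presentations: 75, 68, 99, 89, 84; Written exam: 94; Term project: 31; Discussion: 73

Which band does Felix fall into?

Approaching

Presentations: drop 68 → average of remaining 4 = 347/4 = 86.75
Term project score 31 < 50: minimum not met.
Weighted total:
  Presentations 86.75 × 0.48 = 41.64
  Written exam 94 × 0.16 = 15.04
  Term project 31 × 0.14 = 4.34
  Discussion 73 × 0.22 = 16.06
Sum = 77.08
77.08 would be Meets; cap at Approaching applies → Approaching.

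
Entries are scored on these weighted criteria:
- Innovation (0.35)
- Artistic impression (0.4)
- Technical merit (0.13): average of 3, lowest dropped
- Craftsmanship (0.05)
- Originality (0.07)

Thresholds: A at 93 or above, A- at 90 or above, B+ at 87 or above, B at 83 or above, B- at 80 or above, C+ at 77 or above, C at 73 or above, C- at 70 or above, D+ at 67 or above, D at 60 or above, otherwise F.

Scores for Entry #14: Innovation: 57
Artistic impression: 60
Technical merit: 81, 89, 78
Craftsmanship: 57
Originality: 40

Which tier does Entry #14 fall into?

D

Technical merit: drop 78 → average of remaining 2 = 170/2 = 85
Weighted total:
  Innovation 57 × 0.35 = 19.95
  Artistic impression 60 × 0.4 = 24
  Technical merit 85 × 0.13 = 11.05
  Craftsmanship 57 × 0.05 = 2.85
  Originality 40 × 0.07 = 2.8
Sum = 60.65
60.65 is ≥ 60 and < 67 → D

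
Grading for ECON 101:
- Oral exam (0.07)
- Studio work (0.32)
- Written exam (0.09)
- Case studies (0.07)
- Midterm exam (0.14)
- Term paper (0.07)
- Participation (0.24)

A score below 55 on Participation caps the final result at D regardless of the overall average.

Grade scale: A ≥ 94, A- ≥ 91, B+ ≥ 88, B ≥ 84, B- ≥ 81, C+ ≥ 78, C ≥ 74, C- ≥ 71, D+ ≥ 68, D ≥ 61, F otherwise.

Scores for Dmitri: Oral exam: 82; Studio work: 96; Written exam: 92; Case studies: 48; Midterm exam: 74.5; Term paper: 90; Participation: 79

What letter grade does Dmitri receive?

Participation score 79 ≥ 55: minimum met.
Weighted total:
  Oral exam 82 × 0.07 = 5.74
  Studio work 96 × 0.32 = 30.72
  Written exam 92 × 0.09 = 8.28
  Case studies 48 × 0.07 = 3.36
  Midterm exam 74.5 × 0.14 = 10.43
  Term paper 90 × 0.07 = 6.3
  Participation 79 × 0.24 = 18.96
Sum = 83.79
83.79 is ≥ 81 and < 84 → B-

B-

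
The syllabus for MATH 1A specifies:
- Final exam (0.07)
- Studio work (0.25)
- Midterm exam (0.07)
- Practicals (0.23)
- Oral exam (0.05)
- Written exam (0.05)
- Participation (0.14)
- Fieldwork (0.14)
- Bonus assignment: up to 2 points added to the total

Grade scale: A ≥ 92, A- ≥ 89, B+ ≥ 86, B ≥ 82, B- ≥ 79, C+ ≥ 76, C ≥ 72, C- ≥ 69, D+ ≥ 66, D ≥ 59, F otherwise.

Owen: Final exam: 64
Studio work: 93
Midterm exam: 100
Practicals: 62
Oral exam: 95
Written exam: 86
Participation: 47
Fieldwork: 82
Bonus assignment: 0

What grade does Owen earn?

Weighted total:
  Final exam 64 × 0.07 = 4.48
  Studio work 93 × 0.25 = 23.25
  Midterm exam 100 × 0.07 = 7
  Practicals 62 × 0.23 = 14.26
  Oral exam 95 × 0.05 = 4.75
  Written exam 86 × 0.05 = 4.3
  Participation 47 × 0.14 = 6.58
  Fieldwork 82 × 0.14 = 11.48
Sum = 76.1
Bonus assignment: 76.1 + 0 = 76.1
76.1 is ≥ 76 and < 79 → C+

C+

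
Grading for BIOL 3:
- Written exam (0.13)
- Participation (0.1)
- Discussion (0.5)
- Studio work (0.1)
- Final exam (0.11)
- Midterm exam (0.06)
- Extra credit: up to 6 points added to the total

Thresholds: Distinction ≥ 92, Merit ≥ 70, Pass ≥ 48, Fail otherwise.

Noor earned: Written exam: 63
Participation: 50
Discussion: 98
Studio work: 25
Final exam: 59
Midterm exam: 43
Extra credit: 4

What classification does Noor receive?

Weighted total:
  Written exam 63 × 0.13 = 8.19
  Participation 50 × 0.1 = 5
  Discussion 98 × 0.5 = 49
  Studio work 25 × 0.1 = 2.5
  Final exam 59 × 0.11 = 6.49
  Midterm exam 43 × 0.06 = 2.58
Sum = 73.76
Extra credit: 73.76 + 4 = 77.76
77.76 is ≥ 70 and < 92 → Merit

Merit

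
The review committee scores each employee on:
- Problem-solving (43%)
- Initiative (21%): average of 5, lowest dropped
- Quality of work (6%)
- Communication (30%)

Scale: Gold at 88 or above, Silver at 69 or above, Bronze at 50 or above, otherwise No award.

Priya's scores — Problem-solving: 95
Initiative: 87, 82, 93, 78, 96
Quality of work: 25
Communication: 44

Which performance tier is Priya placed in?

Initiative: drop 78 → average of remaining 4 = 358/4 = 89.5
Weighted total:
  Problem-solving 95 × 0.43 = 40.85
  Initiative 89.5 × 0.21 = 18.795
  Quality of work 25 × 0.06 = 1.5
  Communication 44 × 0.3 = 13.2
Sum = 74.345
74.345 is ≥ 69 and < 88 → Silver

Silver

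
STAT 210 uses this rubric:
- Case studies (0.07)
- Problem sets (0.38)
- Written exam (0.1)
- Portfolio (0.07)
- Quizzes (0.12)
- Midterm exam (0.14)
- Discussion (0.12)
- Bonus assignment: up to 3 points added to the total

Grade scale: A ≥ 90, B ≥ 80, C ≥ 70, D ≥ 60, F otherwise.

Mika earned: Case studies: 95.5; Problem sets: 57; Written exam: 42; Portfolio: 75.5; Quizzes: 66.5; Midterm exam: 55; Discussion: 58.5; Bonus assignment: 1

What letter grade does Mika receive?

D

Weighted total:
  Case studies 95.5 × 0.07 = 6.685
  Problem sets 57 × 0.38 = 21.66
  Written exam 42 × 0.1 = 4.2
  Portfolio 75.5 × 0.07 = 5.285
  Quizzes 66.5 × 0.12 = 7.98
  Midterm exam 55 × 0.14 = 7.7
  Discussion 58.5 × 0.12 = 7.02
Sum = 60.53
Bonus assignment: 60.53 + 1 = 61.53
61.53 is ≥ 60 and < 70 → D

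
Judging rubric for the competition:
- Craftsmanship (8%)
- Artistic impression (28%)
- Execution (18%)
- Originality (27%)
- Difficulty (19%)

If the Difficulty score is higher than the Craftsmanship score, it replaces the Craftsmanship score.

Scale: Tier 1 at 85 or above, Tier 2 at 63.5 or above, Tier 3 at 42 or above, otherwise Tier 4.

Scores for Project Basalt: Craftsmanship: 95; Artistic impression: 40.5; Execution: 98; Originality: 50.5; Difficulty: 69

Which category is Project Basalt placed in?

Tier 3

Difficulty (69) ≤ Craftsmanship (95), so Craftsmanship stays at 95.
Weighted total:
  Craftsmanship 95 × 0.08 = 7.6
  Artistic impression 40.5 × 0.28 = 11.34
  Execution 98 × 0.18 = 17.64
  Originality 50.5 × 0.27 = 13.635
  Difficulty 69 × 0.19 = 13.11
Sum = 63.325
63.325 is ≥ 42 and < 63.5 → Tier 3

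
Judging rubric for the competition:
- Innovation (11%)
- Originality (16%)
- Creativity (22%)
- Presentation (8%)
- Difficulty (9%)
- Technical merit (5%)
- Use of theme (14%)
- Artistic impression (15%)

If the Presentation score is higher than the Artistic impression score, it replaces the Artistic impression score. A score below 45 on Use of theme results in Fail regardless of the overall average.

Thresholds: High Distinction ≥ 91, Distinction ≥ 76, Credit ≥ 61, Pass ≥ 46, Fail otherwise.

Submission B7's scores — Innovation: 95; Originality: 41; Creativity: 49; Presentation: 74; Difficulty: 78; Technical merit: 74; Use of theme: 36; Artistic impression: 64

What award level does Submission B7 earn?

Presentation (74) > Artistic impression (64), so Artistic impression counts as 74.
Use of theme score 36 < 45: minimum not met.
Weighted total:
  Innovation 95 × 0.11 = 10.45
  Originality 41 × 0.16 = 6.56
  Creativity 49 × 0.22 = 10.78
  Presentation 74 × 0.08 = 5.92
  Difficulty 78 × 0.09 = 7.02
  Technical merit 74 × 0.05 = 3.7
  Use of theme 36 × 0.14 = 5.04
  Artistic impression 74 × 0.15 = 11.1
Sum = 60.57
Because the Use of theme minimum was not met, the result is Fail.

Fail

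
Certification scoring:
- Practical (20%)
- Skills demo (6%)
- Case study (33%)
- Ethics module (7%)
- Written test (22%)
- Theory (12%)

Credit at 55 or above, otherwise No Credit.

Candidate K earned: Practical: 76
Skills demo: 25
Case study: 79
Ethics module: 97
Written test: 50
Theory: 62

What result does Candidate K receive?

Credit

Weighted total:
  Practical 76 × 0.2 = 15.2
  Skills demo 25 × 0.06 = 1.5
  Case study 79 × 0.33 = 26.07
  Ethics module 97 × 0.07 = 6.79
  Written test 50 × 0.22 = 11
  Theory 62 × 0.12 = 7.44
Sum = 68
68 ≥ 55 → Credit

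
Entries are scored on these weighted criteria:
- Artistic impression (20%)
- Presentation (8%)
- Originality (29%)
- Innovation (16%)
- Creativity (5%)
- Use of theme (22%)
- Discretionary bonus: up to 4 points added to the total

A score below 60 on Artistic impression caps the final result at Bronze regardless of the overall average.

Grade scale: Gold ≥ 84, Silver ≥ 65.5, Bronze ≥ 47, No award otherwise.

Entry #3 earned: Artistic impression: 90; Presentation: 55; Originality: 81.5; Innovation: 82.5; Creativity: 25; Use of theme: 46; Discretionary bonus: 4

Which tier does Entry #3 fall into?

Artistic impression score 90 ≥ 60: minimum met.
Weighted total:
  Artistic impression 90 × 0.2 = 18
  Presentation 55 × 0.08 = 4.4
  Originality 81.5 × 0.29 = 23.635
  Innovation 82.5 × 0.16 = 13.2
  Creativity 25 × 0.05 = 1.25
  Use of theme 46 × 0.22 = 10.12
Sum = 70.605
Discretionary bonus: 70.605 + 4 = 74.605
74.605 is ≥ 65.5 and < 84 → Silver

Silver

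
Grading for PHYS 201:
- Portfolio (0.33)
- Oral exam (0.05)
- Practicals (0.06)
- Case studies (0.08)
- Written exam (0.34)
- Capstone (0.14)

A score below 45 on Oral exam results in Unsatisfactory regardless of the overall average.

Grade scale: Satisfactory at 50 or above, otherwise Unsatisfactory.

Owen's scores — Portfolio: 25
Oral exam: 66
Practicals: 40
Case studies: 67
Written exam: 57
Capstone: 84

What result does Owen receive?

Oral exam score 66 ≥ 45: minimum met.
Weighted total:
  Portfolio 25 × 0.33 = 8.25
  Oral exam 66 × 0.05 = 3.3
  Practicals 40 × 0.06 = 2.4
  Case studies 67 × 0.08 = 5.36
  Written exam 57 × 0.34 = 19.38
  Capstone 84 × 0.14 = 11.76
Sum = 50.45
50.45 ≥ 50 → Satisfactory

Satisfactory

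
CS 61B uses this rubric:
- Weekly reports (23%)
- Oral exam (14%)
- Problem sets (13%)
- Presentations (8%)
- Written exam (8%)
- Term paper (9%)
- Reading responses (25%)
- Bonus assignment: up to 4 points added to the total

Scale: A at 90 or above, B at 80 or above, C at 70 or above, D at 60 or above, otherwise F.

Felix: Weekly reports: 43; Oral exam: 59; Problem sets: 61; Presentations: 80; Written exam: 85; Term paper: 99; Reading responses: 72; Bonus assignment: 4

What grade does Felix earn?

Weighted total:
  Weekly reports 43 × 0.23 = 9.89
  Oral exam 59 × 0.14 = 8.26
  Problem sets 61 × 0.13 = 7.93
  Presentations 80 × 0.08 = 6.4
  Written exam 85 × 0.08 = 6.8
  Term paper 99 × 0.09 = 8.91
  Reading responses 72 × 0.25 = 18
Sum = 66.19
Bonus assignment: 66.19 + 4 = 70.19
70.19 is ≥ 70 and < 80 → C

C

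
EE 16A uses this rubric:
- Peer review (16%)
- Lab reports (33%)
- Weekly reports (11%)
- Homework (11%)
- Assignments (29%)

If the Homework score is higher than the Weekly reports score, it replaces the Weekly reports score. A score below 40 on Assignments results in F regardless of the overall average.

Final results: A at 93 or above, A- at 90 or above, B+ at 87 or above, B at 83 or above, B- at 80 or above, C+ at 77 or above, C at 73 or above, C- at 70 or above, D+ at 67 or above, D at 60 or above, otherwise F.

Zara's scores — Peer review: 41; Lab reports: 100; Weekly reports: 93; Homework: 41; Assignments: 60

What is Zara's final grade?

Homework (41) ≤ Weekly reports (93), so Weekly reports stays at 93.
Assignments score 60 ≥ 40: minimum met.
Weighted total:
  Peer review 41 × 0.16 = 6.56
  Lab reports 100 × 0.33 = 33
  Weekly reports 93 × 0.11 = 10.23
  Homework 41 × 0.11 = 4.51
  Assignments 60 × 0.29 = 17.4
Sum = 71.7
71.7 is ≥ 70 and < 73 → C-

C-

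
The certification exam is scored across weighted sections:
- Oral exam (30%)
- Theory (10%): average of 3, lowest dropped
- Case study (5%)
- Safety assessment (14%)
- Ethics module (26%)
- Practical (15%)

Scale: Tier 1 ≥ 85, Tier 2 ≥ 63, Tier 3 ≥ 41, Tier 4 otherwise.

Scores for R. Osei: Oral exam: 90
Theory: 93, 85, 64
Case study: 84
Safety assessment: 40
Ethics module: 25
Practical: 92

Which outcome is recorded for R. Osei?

Theory: drop 64 → average of remaining 2 = 178/2 = 89
Weighted total:
  Oral exam 90 × 0.3 = 27
  Theory 89 × 0.1 = 8.9
  Case study 84 × 0.05 = 4.2
  Safety assessment 40 × 0.14 = 5.6
  Ethics module 25 × 0.26 = 6.5
  Practical 92 × 0.15 = 13.8
Sum = 66
66 is ≥ 63 and < 85 → Tier 2

Tier 2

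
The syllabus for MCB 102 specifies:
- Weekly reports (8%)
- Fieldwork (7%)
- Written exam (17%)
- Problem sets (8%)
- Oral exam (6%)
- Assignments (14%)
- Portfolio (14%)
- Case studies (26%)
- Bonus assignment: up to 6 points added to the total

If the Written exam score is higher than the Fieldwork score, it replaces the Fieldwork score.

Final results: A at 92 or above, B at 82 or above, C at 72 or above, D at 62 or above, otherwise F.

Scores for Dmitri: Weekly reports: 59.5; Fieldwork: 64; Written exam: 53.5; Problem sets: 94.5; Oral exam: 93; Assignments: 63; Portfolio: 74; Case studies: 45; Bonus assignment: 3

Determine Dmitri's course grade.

D

Written exam (53.5) ≤ Fieldwork (64), so Fieldwork stays at 64.
Weighted total:
  Weekly reports 59.5 × 0.08 = 4.76
  Fieldwork 64 × 0.07 = 4.48
  Written exam 53.5 × 0.17 = 9.095
  Problem sets 94.5 × 0.08 = 7.56
  Oral exam 93 × 0.06 = 5.58
  Assignments 63 × 0.14 = 8.82
  Portfolio 74 × 0.14 = 10.36
  Case studies 45 × 0.26 = 11.7
Sum = 62.355
Bonus assignment: 62.355 + 3 = 65.355
65.355 is ≥ 62 and < 72 → D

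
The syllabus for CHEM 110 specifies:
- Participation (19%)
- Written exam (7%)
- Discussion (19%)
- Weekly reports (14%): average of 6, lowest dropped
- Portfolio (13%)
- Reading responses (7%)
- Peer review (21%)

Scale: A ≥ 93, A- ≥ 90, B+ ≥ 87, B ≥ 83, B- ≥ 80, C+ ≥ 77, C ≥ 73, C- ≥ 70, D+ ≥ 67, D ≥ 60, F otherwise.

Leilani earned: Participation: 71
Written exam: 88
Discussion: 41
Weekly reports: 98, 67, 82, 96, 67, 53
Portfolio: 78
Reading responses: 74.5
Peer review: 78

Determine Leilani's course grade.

Weekly reports: drop 53 → average of remaining 5 = 410/5 = 82
Weighted total:
  Participation 71 × 0.19 = 13.49
  Written exam 88 × 0.07 = 6.16
  Discussion 41 × 0.19 = 7.79
  Weekly reports 82 × 0.14 = 11.48
  Portfolio 78 × 0.13 = 10.14
  Reading responses 74.5 × 0.07 = 5.215
  Peer review 78 × 0.21 = 16.38
Sum = 70.655
70.655 is ≥ 70 and < 73 → C-

C-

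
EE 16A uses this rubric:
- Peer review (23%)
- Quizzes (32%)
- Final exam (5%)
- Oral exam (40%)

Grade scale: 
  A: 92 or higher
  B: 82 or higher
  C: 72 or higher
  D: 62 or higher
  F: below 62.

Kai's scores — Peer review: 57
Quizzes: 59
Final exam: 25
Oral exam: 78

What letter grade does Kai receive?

D

Weighted total:
  Peer review 57 × 0.23 = 13.11
  Quizzes 59 × 0.32 = 18.88
  Final exam 25 × 0.05 = 1.25
  Oral exam 78 × 0.4 = 31.2
Sum = 64.44
64.44 is ≥ 62 and < 72 → D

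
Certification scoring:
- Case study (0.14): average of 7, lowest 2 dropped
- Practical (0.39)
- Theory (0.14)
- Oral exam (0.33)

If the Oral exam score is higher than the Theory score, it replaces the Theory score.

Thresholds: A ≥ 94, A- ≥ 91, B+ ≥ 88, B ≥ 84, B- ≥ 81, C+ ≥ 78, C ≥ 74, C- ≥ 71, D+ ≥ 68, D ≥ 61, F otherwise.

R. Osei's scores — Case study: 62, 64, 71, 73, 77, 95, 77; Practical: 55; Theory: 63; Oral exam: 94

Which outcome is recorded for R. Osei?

C

Case study: drop 62, 64 → average of remaining 5 = 393/5 = 78.6
Oral exam (94) > Theory (63), so Theory counts as 94.
Weighted total:
  Case study 78.6 × 0.14 = 11.004
  Practical 55 × 0.39 = 21.45
  Theory 94 × 0.14 = 13.16
  Oral exam 94 × 0.33 = 31.02
Sum = 76.634
76.634 is ≥ 74 and < 78 → C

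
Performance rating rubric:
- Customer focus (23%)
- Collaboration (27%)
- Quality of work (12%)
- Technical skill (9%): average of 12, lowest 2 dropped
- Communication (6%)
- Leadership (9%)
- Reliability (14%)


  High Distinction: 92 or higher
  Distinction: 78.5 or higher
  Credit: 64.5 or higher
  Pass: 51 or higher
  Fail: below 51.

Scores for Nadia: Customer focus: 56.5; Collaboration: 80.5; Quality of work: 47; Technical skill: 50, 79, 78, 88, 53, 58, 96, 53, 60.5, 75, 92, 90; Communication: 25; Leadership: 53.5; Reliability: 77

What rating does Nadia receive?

Pass

Technical skill: drop 50, 53 → average of remaining 10 = 769.5/10 = 76.95
Weighted total:
  Customer focus 56.5 × 0.23 = 12.995
  Collaboration 80.5 × 0.27 = 21.735
  Quality of work 47 × 0.12 = 5.64
  Technical skill 76.95 × 0.09 = 6.9255
  Communication 25 × 0.06 = 1.5
  Leadership 53.5 × 0.09 = 4.815
  Reliability 77 × 0.14 = 10.78
Sum = 64.3905
64.3905 is ≥ 51 and < 64.5 → Pass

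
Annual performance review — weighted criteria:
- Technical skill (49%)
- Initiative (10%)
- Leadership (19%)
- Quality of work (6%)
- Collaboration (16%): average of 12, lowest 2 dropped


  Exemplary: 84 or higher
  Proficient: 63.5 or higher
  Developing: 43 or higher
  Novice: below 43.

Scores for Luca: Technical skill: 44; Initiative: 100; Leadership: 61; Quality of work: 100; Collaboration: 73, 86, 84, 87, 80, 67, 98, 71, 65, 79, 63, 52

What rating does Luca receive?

Developing

Collaboration: drop 52, 63 → average of remaining 10 = 790/10 = 79
Weighted total:
  Technical skill 44 × 0.49 = 21.56
  Initiative 100 × 0.1 = 10
  Leadership 61 × 0.19 = 11.59
  Quality of work 100 × 0.06 = 6
  Collaboration 79 × 0.16 = 12.64
Sum = 61.79
61.79 is ≥ 43 and < 63.5 → Developing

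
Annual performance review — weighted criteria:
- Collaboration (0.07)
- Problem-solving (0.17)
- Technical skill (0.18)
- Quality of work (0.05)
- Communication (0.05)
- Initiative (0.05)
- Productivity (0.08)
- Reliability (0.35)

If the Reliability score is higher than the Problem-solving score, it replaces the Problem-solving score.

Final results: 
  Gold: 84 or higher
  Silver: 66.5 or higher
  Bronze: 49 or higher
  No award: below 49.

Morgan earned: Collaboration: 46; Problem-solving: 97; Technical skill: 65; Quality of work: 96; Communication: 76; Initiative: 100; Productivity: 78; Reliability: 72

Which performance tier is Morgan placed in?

Silver

Reliability (72) ≤ Problem-solving (97), so Problem-solving stays at 97.
Weighted total:
  Collaboration 46 × 0.07 = 3.22
  Problem-solving 97 × 0.17 = 16.49
  Technical skill 65 × 0.18 = 11.7
  Quality of work 96 × 0.05 = 4.8
  Communication 76 × 0.05 = 3.8
  Initiative 100 × 0.05 = 5
  Productivity 78 × 0.08 = 6.24
  Reliability 72 × 0.35 = 25.2
Sum = 76.45
76.45 is ≥ 66.5 and < 84 → Silver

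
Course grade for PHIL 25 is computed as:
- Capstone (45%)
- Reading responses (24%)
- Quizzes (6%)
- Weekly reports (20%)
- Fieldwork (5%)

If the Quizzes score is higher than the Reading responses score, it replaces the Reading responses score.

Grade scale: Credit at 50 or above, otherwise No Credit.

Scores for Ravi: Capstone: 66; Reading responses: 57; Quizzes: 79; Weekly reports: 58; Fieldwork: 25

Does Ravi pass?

Credit

Quizzes (79) > Reading responses (57), so Reading responses counts as 79.
Weighted total:
  Capstone 66 × 0.45 = 29.7
  Reading responses 79 × 0.24 = 18.96
  Quizzes 79 × 0.06 = 4.74
  Weekly reports 58 × 0.2 = 11.6
  Fieldwork 25 × 0.05 = 1.25
Sum = 66.25
66.25 ≥ 50 → Credit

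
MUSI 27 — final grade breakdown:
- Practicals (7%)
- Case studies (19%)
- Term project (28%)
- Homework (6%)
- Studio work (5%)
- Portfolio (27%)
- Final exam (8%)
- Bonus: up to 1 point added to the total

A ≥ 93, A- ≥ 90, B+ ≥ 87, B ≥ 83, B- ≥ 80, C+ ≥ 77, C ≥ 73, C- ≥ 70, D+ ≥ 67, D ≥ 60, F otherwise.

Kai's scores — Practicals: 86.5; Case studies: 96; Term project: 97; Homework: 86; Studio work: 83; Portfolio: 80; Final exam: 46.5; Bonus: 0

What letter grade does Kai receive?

Weighted total:
  Practicals 86.5 × 0.07 = 6.055
  Case studies 96 × 0.19 = 18.24
  Term project 97 × 0.28 = 27.16
  Homework 86 × 0.06 = 5.16
  Studio work 83 × 0.05 = 4.15
  Portfolio 80 × 0.27 = 21.6
  Final exam 46.5 × 0.08 = 3.72
Sum = 86.085
Bonus: 86.085 + 0 = 86.085
86.085 is ≥ 83 and < 87 → B

B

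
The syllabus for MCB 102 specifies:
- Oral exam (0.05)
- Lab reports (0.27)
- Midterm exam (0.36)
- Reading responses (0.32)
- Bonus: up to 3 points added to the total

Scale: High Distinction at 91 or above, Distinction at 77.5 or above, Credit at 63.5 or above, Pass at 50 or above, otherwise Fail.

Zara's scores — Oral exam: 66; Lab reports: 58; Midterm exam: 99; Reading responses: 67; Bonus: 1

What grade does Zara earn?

Weighted total:
  Oral exam 66 × 0.05 = 3.3
  Lab reports 58 × 0.27 = 15.66
  Midterm exam 99 × 0.36 = 35.64
  Reading responses 67 × 0.32 = 21.44
Sum = 76.04
Bonus: 76.04 + 1 = 77.04
77.04 is ≥ 63.5 and < 77.5 → Credit

Credit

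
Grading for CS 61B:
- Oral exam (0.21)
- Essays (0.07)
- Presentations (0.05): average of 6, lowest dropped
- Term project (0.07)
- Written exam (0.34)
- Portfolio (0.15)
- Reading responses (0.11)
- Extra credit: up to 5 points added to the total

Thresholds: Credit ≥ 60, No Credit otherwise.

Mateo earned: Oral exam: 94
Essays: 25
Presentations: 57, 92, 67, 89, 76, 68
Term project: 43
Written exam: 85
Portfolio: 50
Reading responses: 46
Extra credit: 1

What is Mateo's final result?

Presentations: drop 57 → average of remaining 5 = 392/5 = 78.4
Weighted total:
  Oral exam 94 × 0.21 = 19.74
  Essays 25 × 0.07 = 1.75
  Presentations 78.4 × 0.05 = 3.92
  Term project 43 × 0.07 = 3.01
  Written exam 85 × 0.34 = 28.9
  Portfolio 50 × 0.15 = 7.5
  Reading responses 46 × 0.11 = 5.06
Sum = 69.88
Extra credit: 69.88 + 1 = 70.88
70.88 ≥ 60 → Credit

Credit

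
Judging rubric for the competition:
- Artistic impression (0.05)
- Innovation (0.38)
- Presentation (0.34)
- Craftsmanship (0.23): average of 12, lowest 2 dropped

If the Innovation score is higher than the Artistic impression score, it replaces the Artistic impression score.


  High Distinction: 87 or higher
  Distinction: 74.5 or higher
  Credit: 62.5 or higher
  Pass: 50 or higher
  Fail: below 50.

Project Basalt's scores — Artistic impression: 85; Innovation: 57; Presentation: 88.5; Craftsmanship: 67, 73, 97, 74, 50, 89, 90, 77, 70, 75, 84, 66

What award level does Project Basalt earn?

Credit

Craftsmanship: drop 50, 66 → average of remaining 10 = 796/10 = 79.6
Innovation (57) ≤ Artistic impression (85), so Artistic impression stays at 85.
Weighted total:
  Artistic impression 85 × 0.05 = 4.25
  Innovation 57 × 0.38 = 21.66
  Presentation 88.5 × 0.34 = 30.09
  Craftsmanship 79.6 × 0.23 = 18.308
Sum = 74.308
74.308 is ≥ 62.5 and < 74.5 → Credit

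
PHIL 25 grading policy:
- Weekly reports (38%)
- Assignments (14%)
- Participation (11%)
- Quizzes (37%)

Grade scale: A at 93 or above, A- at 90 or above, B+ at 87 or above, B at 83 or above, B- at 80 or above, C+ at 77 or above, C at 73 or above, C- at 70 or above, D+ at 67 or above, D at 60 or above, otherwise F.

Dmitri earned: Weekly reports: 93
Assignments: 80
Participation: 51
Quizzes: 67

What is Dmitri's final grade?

C

Weighted total:
  Weekly reports 93 × 0.38 = 35.34
  Assignments 80 × 0.14 = 11.2
  Participation 51 × 0.11 = 5.61
  Quizzes 67 × 0.37 = 24.79
Sum = 76.94
76.94 is ≥ 73 and < 77 → C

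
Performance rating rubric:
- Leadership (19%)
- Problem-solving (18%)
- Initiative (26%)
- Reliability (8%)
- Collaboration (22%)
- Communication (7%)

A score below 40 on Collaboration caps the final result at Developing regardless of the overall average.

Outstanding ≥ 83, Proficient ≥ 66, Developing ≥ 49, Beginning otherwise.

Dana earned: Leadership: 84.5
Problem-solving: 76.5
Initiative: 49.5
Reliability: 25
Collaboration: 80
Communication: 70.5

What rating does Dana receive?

Collaboration score 80 ≥ 40: minimum met.
Weighted total:
  Leadership 84.5 × 0.19 = 16.055
  Problem-solving 76.5 × 0.18 = 13.77
  Initiative 49.5 × 0.26 = 12.87
  Reliability 25 × 0.08 = 2
  Collaboration 80 × 0.22 = 17.6
  Communication 70.5 × 0.07 = 4.935
Sum = 67.23
67.23 is ≥ 66 and < 83 → Proficient

Proficient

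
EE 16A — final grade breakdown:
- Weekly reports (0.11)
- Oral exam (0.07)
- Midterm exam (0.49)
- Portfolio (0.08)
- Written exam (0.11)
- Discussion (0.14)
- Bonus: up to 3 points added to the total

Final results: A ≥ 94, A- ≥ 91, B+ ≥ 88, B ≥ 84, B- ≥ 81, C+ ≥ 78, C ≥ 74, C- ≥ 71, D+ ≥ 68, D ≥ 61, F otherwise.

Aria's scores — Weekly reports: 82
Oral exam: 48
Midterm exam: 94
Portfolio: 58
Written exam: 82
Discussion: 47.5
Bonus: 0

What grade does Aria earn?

C+

Weighted total:
  Weekly reports 82 × 0.11 = 9.02
  Oral exam 48 × 0.07 = 3.36
  Midterm exam 94 × 0.49 = 46.06
  Portfolio 58 × 0.08 = 4.64
  Written exam 82 × 0.11 = 9.02
  Discussion 47.5 × 0.14 = 6.65
Sum = 78.75
Bonus: 78.75 + 0 = 78.75
78.75 is ≥ 78 and < 81 → C+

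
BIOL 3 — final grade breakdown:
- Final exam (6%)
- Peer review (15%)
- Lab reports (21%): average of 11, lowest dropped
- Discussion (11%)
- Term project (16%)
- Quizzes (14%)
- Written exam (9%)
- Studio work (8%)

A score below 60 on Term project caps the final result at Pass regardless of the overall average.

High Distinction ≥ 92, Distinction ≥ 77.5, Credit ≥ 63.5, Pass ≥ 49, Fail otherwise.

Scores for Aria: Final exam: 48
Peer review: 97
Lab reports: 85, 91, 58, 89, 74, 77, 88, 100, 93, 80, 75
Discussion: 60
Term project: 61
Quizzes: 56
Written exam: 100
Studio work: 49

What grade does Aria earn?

Lab reports: drop 58 → average of remaining 10 = 852/10 = 85.2
Term project score 61 ≥ 60: minimum met.
Weighted total:
  Final exam 48 × 0.06 = 2.88
  Peer review 97 × 0.15 = 14.55
  Lab reports 85.2 × 0.21 = 17.892
  Discussion 60 × 0.11 = 6.6
  Term project 61 × 0.16 = 9.76
  Quizzes 56 × 0.14 = 7.84
  Written exam 100 × 0.09 = 9
  Studio work 49 × 0.08 = 3.92
Sum = 72.442
72.442 is ≥ 63.5 and < 77.5 → Credit

Credit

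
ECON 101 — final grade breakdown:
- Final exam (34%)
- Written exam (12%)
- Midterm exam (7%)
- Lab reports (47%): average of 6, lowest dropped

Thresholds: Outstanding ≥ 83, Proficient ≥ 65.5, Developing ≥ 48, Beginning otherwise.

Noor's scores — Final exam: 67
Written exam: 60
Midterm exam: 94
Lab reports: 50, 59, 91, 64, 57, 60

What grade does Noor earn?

Proficient

Lab reports: drop 50 → average of remaining 5 = 331/5 = 66.2
Weighted total:
  Final exam 67 × 0.34 = 22.78
  Written exam 60 × 0.12 = 7.2
  Midterm exam 94 × 0.07 = 6.58
  Lab reports 66.2 × 0.47 = 31.114
Sum = 67.674
67.674 is ≥ 65.5 and < 83 → Proficient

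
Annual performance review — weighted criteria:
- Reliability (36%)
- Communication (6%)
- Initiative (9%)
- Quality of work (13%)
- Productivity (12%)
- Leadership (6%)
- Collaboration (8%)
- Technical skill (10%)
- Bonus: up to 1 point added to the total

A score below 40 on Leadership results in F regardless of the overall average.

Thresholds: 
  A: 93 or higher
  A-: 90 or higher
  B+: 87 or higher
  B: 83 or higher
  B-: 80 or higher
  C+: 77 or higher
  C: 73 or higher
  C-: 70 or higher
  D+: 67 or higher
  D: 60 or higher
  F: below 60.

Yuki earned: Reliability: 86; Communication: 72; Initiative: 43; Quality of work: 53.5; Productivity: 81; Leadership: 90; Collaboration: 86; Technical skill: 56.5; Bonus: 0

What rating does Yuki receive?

C

Leadership score 90 ≥ 40: minimum met.
Weighted total:
  Reliability 86 × 0.36 = 30.96
  Communication 72 × 0.06 = 4.32
  Initiative 43 × 0.09 = 3.87
  Quality of work 53.5 × 0.13 = 6.955
  Productivity 81 × 0.12 = 9.72
  Leadership 90 × 0.06 = 5.4
  Collaboration 86 × 0.08 = 6.88
  Technical skill 56.5 × 0.1 = 5.65
Sum = 73.755
Bonus: 73.755 + 0 = 73.755
73.755 is ≥ 73 and < 77 → C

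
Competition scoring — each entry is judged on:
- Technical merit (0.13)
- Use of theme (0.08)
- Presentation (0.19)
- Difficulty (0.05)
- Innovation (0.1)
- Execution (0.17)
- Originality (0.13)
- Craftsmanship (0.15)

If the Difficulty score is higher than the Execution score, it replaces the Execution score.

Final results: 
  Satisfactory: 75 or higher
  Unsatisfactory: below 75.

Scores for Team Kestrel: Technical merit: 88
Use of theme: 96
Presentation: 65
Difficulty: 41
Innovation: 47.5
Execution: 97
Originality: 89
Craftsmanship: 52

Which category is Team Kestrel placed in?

Difficulty (41) ≤ Execution (97), so Execution stays at 97.
Weighted total:
  Technical merit 88 × 0.13 = 11.44
  Use of theme 96 × 0.08 = 7.68
  Presentation 65 × 0.19 = 12.35
  Difficulty 41 × 0.05 = 2.05
  Innovation 47.5 × 0.1 = 4.75
  Execution 97 × 0.17 = 16.49
  Originality 89 × 0.13 = 11.57
  Craftsmanship 52 × 0.15 = 7.8
Sum = 74.13
74.13 < 75 → Unsatisfactory

Unsatisfactory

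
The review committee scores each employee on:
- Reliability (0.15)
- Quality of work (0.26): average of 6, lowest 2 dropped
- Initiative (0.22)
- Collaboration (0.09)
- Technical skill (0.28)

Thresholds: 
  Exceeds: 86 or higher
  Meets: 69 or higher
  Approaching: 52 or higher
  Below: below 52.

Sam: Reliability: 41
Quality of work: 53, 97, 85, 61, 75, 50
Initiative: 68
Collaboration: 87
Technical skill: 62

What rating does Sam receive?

Approaching

Quality of work: drop 50, 53 → average of remaining 4 = 318/4 = 79.5
Weighted total:
  Reliability 41 × 0.15 = 6.15
  Quality of work 79.5 × 0.26 = 20.67
  Initiative 68 × 0.22 = 14.96
  Collaboration 87 × 0.09 = 7.83
  Technical skill 62 × 0.28 = 17.36
Sum = 66.97
66.97 is ≥ 52 and < 69 → Approaching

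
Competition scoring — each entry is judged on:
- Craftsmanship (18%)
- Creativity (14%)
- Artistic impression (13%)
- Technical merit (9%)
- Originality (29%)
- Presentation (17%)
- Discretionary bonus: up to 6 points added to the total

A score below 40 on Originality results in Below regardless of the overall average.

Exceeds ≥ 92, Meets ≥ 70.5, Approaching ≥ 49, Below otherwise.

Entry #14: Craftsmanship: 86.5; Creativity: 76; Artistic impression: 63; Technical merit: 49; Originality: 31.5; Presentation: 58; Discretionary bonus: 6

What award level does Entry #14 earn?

Originality score 31.5 < 40: minimum not met.
Weighted total:
  Craftsmanship 86.5 × 0.18 = 15.57
  Creativity 76 × 0.14 = 10.64
  Artistic impression 63 × 0.13 = 8.19
  Technical merit 49 × 0.09 = 4.41
  Originality 31.5 × 0.29 = 9.135
  Presentation 58 × 0.17 = 9.86
Sum = 57.805
Discretionary bonus: 57.805 + 6 = 63.805
Because the Originality minimum was not met, the result is Below.

Below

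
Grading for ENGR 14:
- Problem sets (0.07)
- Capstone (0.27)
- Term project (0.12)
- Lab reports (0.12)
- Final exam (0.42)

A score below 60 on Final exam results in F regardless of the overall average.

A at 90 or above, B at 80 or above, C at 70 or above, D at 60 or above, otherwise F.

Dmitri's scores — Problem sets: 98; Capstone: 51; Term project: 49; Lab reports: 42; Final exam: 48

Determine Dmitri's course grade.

F

Final exam score 48 < 60: minimum not met.
Weighted total:
  Problem sets 98 × 0.07 = 6.86
  Capstone 51 × 0.27 = 13.77
  Term project 49 × 0.12 = 5.88
  Lab reports 42 × 0.12 = 5.04
  Final exam 48 × 0.42 = 20.16
Sum = 51.71
Because the Final exam minimum was not met, the result is F.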